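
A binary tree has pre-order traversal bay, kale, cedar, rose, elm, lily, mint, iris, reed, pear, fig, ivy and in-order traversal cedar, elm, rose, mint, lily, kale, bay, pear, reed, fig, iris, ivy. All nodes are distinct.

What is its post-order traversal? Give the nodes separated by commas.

elm, mint, lily, rose, cedar, kale, pear, fig, reed, ivy, iris, bay

The first element of pre-order is the root; it splits in-order into left and right subtrees.
Root bay: left subtree has 6 nodes {cedar, elm, rose, mint, lily, kale}, right has 5 {pear, reed, fig, iris, ivy}.
  Root kale: left subtree has 5 nodes {cedar, elm, rose, mint, lily}, right has 0 { }.
    Root cedar: left subtree has 0 nodes { }, right has 4 {elm, rose, mint, lily}.
      Root rose: left subtree has 1 node {elm}, right has 2 {mint, lily}.
        Root lily: left subtree has 1 node {mint}, right has 0 { }.
  Root iris: left subtree has 3 nodes {pear, reed, fig}, right has 1 {ivy}.
    Root reed: left subtree has 1 node {pear}, right has 1 {fig}.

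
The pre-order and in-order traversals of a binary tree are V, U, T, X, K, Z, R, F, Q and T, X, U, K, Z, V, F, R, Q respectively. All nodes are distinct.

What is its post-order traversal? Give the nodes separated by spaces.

The first element of pre-order is the root; it splits in-order into left and right subtrees.
Root V: left subtree has 5 nodes {T, X, U, K, Z}, right has 3 {F, R, Q}.
  Root U: left subtree has 2 nodes {T, X}, right has 2 {K, Z}.
    Root T: left subtree has 0 nodes { }, right has 1 {X}.
    Root K: left subtree has 0 nodes { }, right has 1 {Z}.
  Root R: left subtree has 1 node {F}, right has 1 {Q}.

X T Z K U F Q R V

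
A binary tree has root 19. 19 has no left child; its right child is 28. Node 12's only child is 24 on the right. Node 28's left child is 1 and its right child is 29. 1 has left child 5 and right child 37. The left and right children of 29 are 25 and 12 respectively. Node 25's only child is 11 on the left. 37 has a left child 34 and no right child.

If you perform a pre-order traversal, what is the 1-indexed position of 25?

Pre-order visits the node, then its left subtree, then its right subtree.
Visit 19.
At 19: no left child.
At 19: go right to 28.
  Visit 28.
  At 28: go left to 1.
    Visit 1.
    At 1: go left to 5.
      5 is a leaf — visit 5.
    At 1: go right to 37.
      Visit 37.
      At 37: go left to 34.
        34 is a leaf — visit 34.
      At 37: no right child.
  At 28: go right to 29.
    Visit 29.
    At 29: go left to 25.
      Visit 25.
      At 25: go left to 11.
        11 is a leaf — visit 11.
      At 25: no right child.
    At 29: go right to 12.
      Visit 12.
      At 12: no left child.
      At 12: go right to 24.
        24 is a leaf — visit 24.
Full pre-order sequence: 19, 28, 1, 5, 37, 34, 29, 25, 11, 12, 24.

8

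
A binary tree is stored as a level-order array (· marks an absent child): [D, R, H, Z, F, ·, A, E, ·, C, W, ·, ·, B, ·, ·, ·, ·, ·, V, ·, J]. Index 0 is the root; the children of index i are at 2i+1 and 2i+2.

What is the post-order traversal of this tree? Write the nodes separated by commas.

E, Z, V, C, J, W, F, R, B, A, H, D

Post-order visits the left subtree, then the right subtree, then the node.
At D: go left to R.
  At R: go left to Z.
    At Z: go left to E.
      E is a leaf — visit E.
    At Z: no right child.
    Visit Z.
  At R: go right to F.
    At F: go left to C.
      At C: go left to V.
        V is a leaf — visit V.
      At C: no right child.
      Visit C.
    At F: go right to W.
      At W: go left to J.
        J is a leaf — visit J.
      At W: no right child.
      Visit W.
    Visit F.
  Visit R.
At D: go right to H.
  At H: no left child.
  At H: go right to A.
    At A: go left to B.
      B is a leaf — visit B.
    At A: no right child.
    Visit A.
  Visit H.
Visit D.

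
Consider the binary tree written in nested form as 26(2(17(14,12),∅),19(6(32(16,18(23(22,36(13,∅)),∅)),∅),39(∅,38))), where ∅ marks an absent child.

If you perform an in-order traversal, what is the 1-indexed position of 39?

In-order visits the left subtree, then the node, then the right subtree.
At 26: go left to 2.
  At 2: go left to 17.
    At 17: go left to 14.
      14 is a leaf — visit 14.
    Visit 17.
    At 17: go right to 12.
      12 is a leaf — visit 12.
  Visit 2.
  At 2: no right child.
Visit 26.
At 26: go right to 19.
  At 19: go left to 6.
    At 6: go left to 32.
      At 32: go left to 16.
        16 is a leaf — visit 16.
      Visit 32.
      At 32: go right to 18.
        At 18: go left to 23.
          At 23: go left to 22.
            22 is a leaf — visit 22.
          Visit 23.
          At 23: go right to 36.
            At 36: go left to 13.
              13 is a leaf — visit 13.
            Visit 36.
            At 36: no right child.
        Visit 18.
        At 18: no right child.
    Visit 6.
    At 6: no right child.
  Visit 19.
  At 19: go right to 39.
    At 39: no left child.
    Visit 39.
    At 39: go right to 38.
      38 is a leaf — visit 38.
Full in-order sequence: 14, 17, 12, 2, 26, 16, 32, 22, 23, 13, 36, 18, 6, 19, 39, 38.

15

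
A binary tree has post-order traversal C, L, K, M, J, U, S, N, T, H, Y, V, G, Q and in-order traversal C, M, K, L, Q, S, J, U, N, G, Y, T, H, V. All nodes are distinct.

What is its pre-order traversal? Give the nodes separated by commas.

The last element of post-order is the root; it splits in-order into left and right subtrees.
Root Q: left subtree has 4 nodes {C, M, K, L}, right has 9 {S, J, U, N, G, Y, T, H, V}.
  Root M: left subtree has 1 node {C}, right has 2 {K, L}.
    Root K: left subtree has 0 nodes { }, right has 1 {L}.
  Root G: left subtree has 4 nodes {S, J, U, N}, right has 4 {Y, T, H, V}.
    Root N: left subtree has 3 nodes {S, J, U}, right has 0 { }.
      Root S: left subtree has 0 nodes { }, right has 2 {J, U}.
        Root U: left subtree has 1 node {J}, right has 0 { }.
    Root V: left subtree has 3 nodes {Y, T, H}, right has 0 { }.
      Root Y: left subtree has 0 nodes { }, right has 2 {T, H}.
        Root H: left subtree has 1 node {T}, right has 0 { }.

Q, M, C, K, L, G, N, S, U, J, V, Y, H, T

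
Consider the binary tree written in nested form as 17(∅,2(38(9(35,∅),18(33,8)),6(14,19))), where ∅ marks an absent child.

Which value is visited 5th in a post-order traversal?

Post-order visits the left subtree, then the right subtree, then the node.
At 17: no left child.
At 17: go right to 2.
  At 2: go left to 38.
    At 38: go left to 9.
      At 9: go left to 35.
        35 is a leaf — visit 35.
      At 9: no right child.
      Visit 9.
    At 38: go right to 18.
      At 18: go left to 33.
        33 is a leaf — visit 33.
      At 18: go right to 8.
        8 is a leaf — visit 8.
      Visit 18.
    Visit 38.
  At 2: go right to 6.
    At 6: go left to 14.
      14 is a leaf — visit 14.
    At 6: go right to 19.
      19 is a leaf — visit 19.
    Visit 6.
  Visit 2.
Visit 17.
Full post-order sequence: 35, 9, 33, 8, 18, 38, 14, 19, 6, 2, 17.

18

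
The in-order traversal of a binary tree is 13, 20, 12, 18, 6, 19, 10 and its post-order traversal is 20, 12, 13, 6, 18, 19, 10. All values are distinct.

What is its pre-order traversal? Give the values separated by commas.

The last element of post-order is the root; it splits in-order into left and right subtrees.
Root 10: left subtree has 6 nodes {13, 20, 12, 18, 6, 19}, right has 0 { }.
  Root 19: left subtree has 5 nodes {13, 20, 12, 18, 6}, right has 0 { }.
    Root 18: left subtree has 3 nodes {13, 20, 12}, right has 1 {6}.
      Root 13: left subtree has 0 nodes { }, right has 2 {20, 12}.
        Root 12: left subtree has 1 node {20}, right has 0 { }.

10, 19, 18, 13, 12, 20, 6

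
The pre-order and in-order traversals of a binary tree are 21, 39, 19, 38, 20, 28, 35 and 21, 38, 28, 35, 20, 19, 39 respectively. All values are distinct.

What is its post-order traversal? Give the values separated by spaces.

The first element of pre-order is the root; it splits in-order into left and right subtrees.
Root 21: left subtree has 0 nodes { }, right has 6 {38, 28, 35, 20, 19, 39}.
  Root 39: left subtree has 5 nodes {38, 28, 35, 20, 19}, right has 0 { }.
    Root 19: left subtree has 4 nodes {38, 28, 35, 20}, right has 0 { }.
      Root 38: left subtree has 0 nodes { }, right has 3 {28, 35, 20}.
        Root 20: left subtree has 2 nodes {28, 35}, right has 0 { }.
          Root 28: left subtree has 0 nodes { }, right has 1 {35}.

35 28 20 38 19 39 21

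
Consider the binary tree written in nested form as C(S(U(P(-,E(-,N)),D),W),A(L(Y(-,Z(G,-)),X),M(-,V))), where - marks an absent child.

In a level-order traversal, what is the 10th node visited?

Y

Level-order visits nodes level by level from the root, left to right within each level.
Level 0: C
Level 1: S, A
Level 2: U, W, L, M
Level 3: P, D, Y, X, V
Level 4: E, Z
Level 5: N, G
Full level-order sequence: C, S, A, U, W, L, M, P, D, Y, X, V, E, Z, N, G.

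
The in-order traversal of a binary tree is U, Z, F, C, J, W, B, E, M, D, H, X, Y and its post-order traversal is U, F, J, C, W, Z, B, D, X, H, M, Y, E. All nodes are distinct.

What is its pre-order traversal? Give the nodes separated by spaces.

E B Z U W C F J Y M H D X

The last element of post-order is the root; it splits in-order into left and right subtrees.
Root E: left subtree has 7 nodes {U, Z, F, C, J, W, B}, right has 5 {M, D, H, X, Y}.
  Root B: left subtree has 6 nodes {U, Z, F, C, J, W}, right has 0 { }.
    Root Z: left subtree has 1 node {U}, right has 4 {F, C, J, W}.
      Root W: left subtree has 3 nodes {F, C, J}, right has 0 { }.
        Root C: left subtree has 1 node {F}, right has 1 {J}.
  Root Y: left subtree has 4 nodes {M, D, H, X}, right has 0 { }.
    Root M: left subtree has 0 nodes { }, right has 3 {D, H, X}.
      Root H: left subtree has 1 node {D}, right has 1 {X}.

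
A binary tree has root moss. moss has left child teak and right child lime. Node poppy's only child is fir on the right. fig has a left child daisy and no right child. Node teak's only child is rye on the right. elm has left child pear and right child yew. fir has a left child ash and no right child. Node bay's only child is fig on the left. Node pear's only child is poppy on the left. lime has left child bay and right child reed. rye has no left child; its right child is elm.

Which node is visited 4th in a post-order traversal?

pear

Post-order visits the left subtree, then the right subtree, then the node.
At moss: go left to teak.
  At teak: no left child.
  At teak: go right to rye.
    At rye: no left child.
    At rye: go right to elm.
      At elm: go left to pear.
        At pear: go left to poppy.
          At poppy: no left child.
          At poppy: go right to fir.
            At fir: go left to ash.
              ash is a leaf — visit ash.
            At fir: no right child.
            Visit fir.
          Visit poppy.
        At pear: no right child.
        Visit pear.
      At elm: go right to yew.
        yew is a leaf — visit yew.
      Visit elm.
    Visit rye.
  Visit teak.
At moss: go right to lime.
  At lime: go left to bay.
    At bay: go left to fig.
      At fig: go left to daisy.
        daisy is a leaf — visit daisy.
      At fig: no right child.
      Visit fig.
    At bay: no right child.
    Visit bay.
  At lime: go right to reed.
    reed is a leaf — visit reed.
  Visit lime.
Visit moss.
Full post-order sequence: ash, fir, poppy, pear, yew, elm, rye, teak, daisy, fig, bay, reed, lime, moss.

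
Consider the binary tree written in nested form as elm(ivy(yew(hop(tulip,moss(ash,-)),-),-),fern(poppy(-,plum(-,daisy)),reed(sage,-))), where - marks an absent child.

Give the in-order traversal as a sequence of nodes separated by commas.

In-order visits the left subtree, then the node, then the right subtree.
At elm: go left to ivy.
  At ivy: go left to yew.
    At yew: go left to hop.
      At hop: go left to tulip.
        tulip is a leaf — visit tulip.
      Visit hop.
      At hop: go right to moss.
        At moss: go left to ash.
          ash is a leaf — visit ash.
        Visit moss.
        At moss: no right child.
    Visit yew.
    At yew: no right child.
  Visit ivy.
  At ivy: no right child.
Visit elm.
At elm: go right to fern.
  At fern: go left to poppy.
    At poppy: no left child.
    Visit poppy.
    At poppy: go right to plum.
      At plum: no left child.
      Visit plum.
      At plum: go right to daisy.
        daisy is a leaf — visit daisy.
  Visit fern.
  At fern: go right to reed.
    At reed: go left to sage.
      sage is a leaf — visit sage.
    Visit reed.
    At reed: no right child.

tulip, hop, ash, moss, yew, ivy, elm, poppy, plum, daisy, fern, sage, reed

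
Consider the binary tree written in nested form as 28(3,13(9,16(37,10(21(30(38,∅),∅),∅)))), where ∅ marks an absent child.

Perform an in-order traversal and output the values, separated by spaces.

3 28 9 13 37 16 38 30 21 10

In-order visits the left subtree, then the node, then the right subtree.
At 28: go left to 3.
  3 is a leaf — visit 3.
Visit 28.
At 28: go right to 13.
  At 13: go left to 9.
    9 is a leaf — visit 9.
  Visit 13.
  At 13: go right to 16.
    At 16: go left to 37.
      37 is a leaf — visit 37.
    Visit 16.
    At 16: go right to 10.
      At 10: go left to 21.
        At 21: go left to 30.
          At 30: go left to 38.
            38 is a leaf — visit 38.
          Visit 30.
          At 30: no right child.
        Visit 21.
        At 21: no right child.
      Visit 10.
      At 10: no right child.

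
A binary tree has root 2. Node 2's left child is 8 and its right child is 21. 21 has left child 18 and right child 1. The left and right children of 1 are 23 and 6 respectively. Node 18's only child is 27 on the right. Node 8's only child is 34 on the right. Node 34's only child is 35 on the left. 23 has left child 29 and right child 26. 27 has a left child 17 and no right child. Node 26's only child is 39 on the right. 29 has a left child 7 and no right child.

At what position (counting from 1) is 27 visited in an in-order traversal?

7

In-order visits the left subtree, then the node, then the right subtree.
At 2: go left to 8.
  At 8: no left child.
  Visit 8.
  At 8: go right to 34.
    At 34: go left to 35.
      35 is a leaf — visit 35.
    Visit 34.
    At 34: no right child.
Visit 2.
At 2: go right to 21.
  At 21: go left to 18.
    At 18: no left child.
    Visit 18.
    At 18: go right to 27.
      At 27: go left to 17.
        17 is a leaf — visit 17.
      Visit 27.
      At 27: no right child.
  Visit 21.
  At 21: go right to 1.
    At 1: go left to 23.
      At 23: go left to 29.
        At 29: go left to 7.
          7 is a leaf — visit 7.
        Visit 29.
        At 29: no right child.
      Visit 23.
      At 23: go right to 26.
        At 26: no left child.
        Visit 26.
        At 26: go right to 39.
          39 is a leaf — visit 39.
    Visit 1.
    At 1: go right to 6.
      6 is a leaf — visit 6.
Full in-order sequence: 8, 35, 34, 2, 18, 17, 27, 21, 7, 29, 23, 26, 39, 1, 6.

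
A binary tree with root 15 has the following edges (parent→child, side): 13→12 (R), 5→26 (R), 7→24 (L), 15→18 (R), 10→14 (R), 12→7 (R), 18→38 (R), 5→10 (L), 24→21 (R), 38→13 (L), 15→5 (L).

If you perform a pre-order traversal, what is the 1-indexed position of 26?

Pre-order visits the node, then its left subtree, then its right subtree.
Visit 15.
At 15: go left to 5.
  Visit 5.
  At 5: go left to 10.
    Visit 10.
    At 10: no left child.
    At 10: go right to 14.
      14 is a leaf — visit 14.
  At 5: go right to 26.
    26 is a leaf — visit 26.
At 15: go right to 18.
  Visit 18.
  At 18: no left child.
  At 18: go right to 38.
    Visit 38.
    At 38: go left to 13.
      Visit 13.
      At 13: no left child.
      At 13: go right to 12.
        Visit 12.
        At 12: no left child.
        At 12: go right to 7.
          Visit 7.
          At 7: go left to 24.
            Visit 24.
            At 24: no left child.
            At 24: go right to 21.
              21 is a leaf — visit 21.
          At 7: no right child.
    At 38: no right child.
Full pre-order sequence: 15, 5, 10, 14, 26, 18, 38, 13, 12, 7, 24, 21.

5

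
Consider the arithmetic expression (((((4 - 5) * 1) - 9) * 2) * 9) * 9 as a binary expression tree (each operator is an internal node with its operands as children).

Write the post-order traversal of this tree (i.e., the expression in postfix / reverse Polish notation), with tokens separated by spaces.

4 5 - 1 * 9 - 2 * 9 * 9 *

Post-order on an expression tree gives postfix notation: for each operator, emit left operand, right operand, then the operator.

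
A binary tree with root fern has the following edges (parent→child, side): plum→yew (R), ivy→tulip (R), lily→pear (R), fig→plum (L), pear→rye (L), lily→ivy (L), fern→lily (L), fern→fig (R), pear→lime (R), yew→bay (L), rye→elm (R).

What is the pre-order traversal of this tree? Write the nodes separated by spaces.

fern lily ivy tulip pear rye elm lime fig plum yew bay

Pre-order visits the node, then its left subtree, then its right subtree.
Visit fern.
At fern: go left to lily.
  Visit lily.
  At lily: go left to ivy.
    Visit ivy.
    At ivy: no left child.
    At ivy: go right to tulip.
      tulip is a leaf — visit tulip.
  At lily: go right to pear.
    Visit pear.
    At pear: go left to rye.
      Visit rye.
      At rye: no left child.
      At rye: go right to elm.
        elm is a leaf — visit elm.
    At pear: go right to lime.
      lime is a leaf — visit lime.
At fern: go right to fig.
  Visit fig.
  At fig: go left to plum.
    Visit plum.
    At plum: no left child.
    At plum: go right to yew.
      Visit yew.
      At yew: go left to bay.
        bay is a leaf — visit bay.
      At yew: no right child.
  At fig: no right child.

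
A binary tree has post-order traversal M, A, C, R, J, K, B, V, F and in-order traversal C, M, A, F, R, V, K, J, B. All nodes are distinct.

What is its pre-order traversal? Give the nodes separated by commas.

F, C, A, M, V, R, B, K, J

The last element of post-order is the root; it splits in-order into left and right subtrees.
Root F: left subtree has 3 nodes {C, M, A}, right has 5 {R, V, K, J, B}.
  Root C: left subtree has 0 nodes { }, right has 2 {M, A}.
    Root A: left subtree has 1 node {M}, right has 0 { }.
  Root V: left subtree has 1 node {R}, right has 3 {K, J, B}.
    Root B: left subtree has 2 nodes {K, J}, right has 0 { }.
      Root K: left subtree has 0 nodes { }, right has 1 {J}.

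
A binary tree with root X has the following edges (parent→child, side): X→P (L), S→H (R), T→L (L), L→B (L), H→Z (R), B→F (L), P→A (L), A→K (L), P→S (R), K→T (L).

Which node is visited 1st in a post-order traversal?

Post-order visits the left subtree, then the right subtree, then the node.
At X: go left to P.
  At P: go left to A.
    At A: go left to K.
      At K: go left to T.
        At T: go left to L.
          At L: go left to B.
            At B: go left to F.
              F is a leaf — visit F.
            At B: no right child.
            Visit B.
          At L: no right child.
          Visit L.
        At T: no right child.
        Visit T.
      At K: no right child.
      Visit K.
    At A: no right child.
    Visit A.
  At P: go right to S.
    At S: no left child.
    At S: go right to H.
      At H: no left child.
      At H: go right to Z.
        Z is a leaf — visit Z.
      Visit H.
    Visit S.
  Visit P.
At X: no right child.
Visit X.
Full post-order sequence: F, B, L, T, K, A, Z, H, S, P, X.

F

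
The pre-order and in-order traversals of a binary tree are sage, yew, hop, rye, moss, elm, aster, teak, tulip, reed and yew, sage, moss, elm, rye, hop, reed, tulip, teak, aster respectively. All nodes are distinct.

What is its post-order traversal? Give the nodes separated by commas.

The first element of pre-order is the root; it splits in-order into left and right subtrees.
Root sage: left subtree has 1 node {yew}, right has 8 {moss, elm, rye, hop, reed, tulip, teak, aster}.
  Root hop: left subtree has 3 nodes {moss, elm, rye}, right has 4 {reed, tulip, teak, aster}.
    Root rye: left subtree has 2 nodes {moss, elm}, right has 0 { }.
      Root moss: left subtree has 0 nodes { }, right has 1 {elm}.
    Root aster: left subtree has 3 nodes {reed, tulip, teak}, right has 0 { }.
      Root teak: left subtree has 2 nodes {reed, tulip}, right has 0 { }.
        Root tulip: left subtree has 1 node {reed}, right has 0 { }.

yew, elm, moss, rye, reed, tulip, teak, aster, hop, sage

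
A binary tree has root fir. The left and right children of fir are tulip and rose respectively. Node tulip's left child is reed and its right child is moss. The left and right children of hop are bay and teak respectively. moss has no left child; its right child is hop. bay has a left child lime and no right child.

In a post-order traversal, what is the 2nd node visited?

Post-order visits the left subtree, then the right subtree, then the node.
At fir: go left to tulip.
  At tulip: go left to reed.
    reed is a leaf — visit reed.
  At tulip: go right to moss.
    At moss: no left child.
    At moss: go right to hop.
      At hop: go left to bay.
        At bay: go left to lime.
          lime is a leaf — visit lime.
        At bay: no right child.
        Visit bay.
      At hop: go right to teak.
        teak is a leaf — visit teak.
      Visit hop.
    Visit moss.
  Visit tulip.
At fir: go right to rose.
  rose is a leaf — visit rose.
Visit fir.
Full post-order sequence: reed, lime, bay, teak, hop, moss, tulip, rose, fir.

lime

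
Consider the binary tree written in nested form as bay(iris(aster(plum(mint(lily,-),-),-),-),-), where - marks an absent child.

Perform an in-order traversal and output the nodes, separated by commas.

In-order visits the left subtree, then the node, then the right subtree.
At bay: go left to iris.
  At iris: go left to aster.
    At aster: go left to plum.
      At plum: go left to mint.
        At mint: go left to lily.
          lily is a leaf — visit lily.
        Visit mint.
        At mint: no right child.
      Visit plum.
      At plum: no right child.
    Visit aster.
    At aster: no right child.
  Visit iris.
  At iris: no right child.
Visit bay.
At bay: no right child.

lily, mint, plum, aster, iris, bay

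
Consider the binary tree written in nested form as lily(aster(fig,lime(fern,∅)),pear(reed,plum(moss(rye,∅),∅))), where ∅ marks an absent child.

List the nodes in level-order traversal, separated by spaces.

lily aster pear fig lime reed plum fern moss rye

Level-order visits nodes level by level from the root, left to right within each level.
Level 0: lily
Level 1: aster, pear
Level 2: fig, lime, reed, plum
Level 3: fern, moss
Level 4: rye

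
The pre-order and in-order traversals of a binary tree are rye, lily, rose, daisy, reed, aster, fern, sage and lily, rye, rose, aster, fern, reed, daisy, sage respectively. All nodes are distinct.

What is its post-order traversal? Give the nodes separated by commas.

lily, fern, aster, reed, sage, daisy, rose, rye

The first element of pre-order is the root; it splits in-order into left and right subtrees.
Root rye: left subtree has 1 node {lily}, right has 6 {rose, aster, fern, reed, daisy, sage}.
  Root rose: left subtree has 0 nodes { }, right has 5 {aster, fern, reed, daisy, sage}.
    Root daisy: left subtree has 3 nodes {aster, fern, reed}, right has 1 {sage}.
      Root reed: left subtree has 2 nodes {aster, fern}, right has 0 { }.
        Root aster: left subtree has 0 nodes { }, right has 1 {fern}.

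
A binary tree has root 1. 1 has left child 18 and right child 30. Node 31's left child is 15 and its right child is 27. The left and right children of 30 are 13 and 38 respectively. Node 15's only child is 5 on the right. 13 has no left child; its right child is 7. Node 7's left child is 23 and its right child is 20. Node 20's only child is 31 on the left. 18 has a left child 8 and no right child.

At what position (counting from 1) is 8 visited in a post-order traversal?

Post-order visits the left subtree, then the right subtree, then the node.
At 1: go left to 18.
  At 18: go left to 8.
    8 is a leaf — visit 8.
  At 18: no right child.
  Visit 18.
At 1: go right to 30.
  At 30: go left to 13.
    At 13: no left child.
    At 13: go right to 7.
      At 7: go left to 23.
        23 is a leaf — visit 23.
      At 7: go right to 20.
        At 20: go left to 31.
          At 31: go left to 15.
            At 15: no left child.
            At 15: go right to 5.
              5 is a leaf — visit 5.
            Visit 15.
          At 31: go right to 27.
            27 is a leaf — visit 27.
          Visit 31.
        At 20: no right child.
        Visit 20.
      Visit 7.
    Visit 13.
  At 30: go right to 38.
    38 is a leaf — visit 38.
  Visit 30.
Visit 1.
Full post-order sequence: 8, 18, 23, 5, 15, 27, 31, 20, 7, 13, 38, 30, 1.

1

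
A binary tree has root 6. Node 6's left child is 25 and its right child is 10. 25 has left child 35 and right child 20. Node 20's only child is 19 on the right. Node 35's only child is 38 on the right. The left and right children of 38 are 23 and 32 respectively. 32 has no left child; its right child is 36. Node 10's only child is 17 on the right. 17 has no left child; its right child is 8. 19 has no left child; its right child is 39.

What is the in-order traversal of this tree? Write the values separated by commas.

35, 23, 38, 32, 36, 25, 20, 19, 39, 6, 10, 17, 8

In-order visits the left subtree, then the node, then the right subtree.
At 6: go left to 25.
  At 25: go left to 35.
    At 35: no left child.
    Visit 35.
    At 35: go right to 38.
      At 38: go left to 23.
        23 is a leaf — visit 23.
      Visit 38.
      At 38: go right to 32.
        At 32: no left child.
        Visit 32.
        At 32: go right to 36.
          36 is a leaf — visit 36.
  Visit 25.
  At 25: go right to 20.
    At 20: no left child.
    Visit 20.
    At 20: go right to 19.
      At 19: no left child.
      Visit 19.
      At 19: go right to 39.
        39 is a leaf — visit 39.
Visit 6.
At 6: go right to 10.
  At 10: no left child.
  Visit 10.
  At 10: go right to 17.
    At 17: no left child.
    Visit 17.
    At 17: go right to 8.
      8 is a leaf — visit 8.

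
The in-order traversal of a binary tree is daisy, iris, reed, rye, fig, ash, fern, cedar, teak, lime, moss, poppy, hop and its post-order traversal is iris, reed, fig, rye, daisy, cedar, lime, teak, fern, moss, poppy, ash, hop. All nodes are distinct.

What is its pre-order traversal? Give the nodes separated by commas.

hop, ash, daisy, rye, reed, iris, fig, poppy, moss, fern, teak, cedar, lime

The last element of post-order is the root; it splits in-order into left and right subtrees.
Root hop: left subtree has 12 nodes {daisy, iris, reed, rye, fig, ash, fern, cedar, teak, lime, moss, poppy}, right has 0 { }.
  Root ash: left subtree has 5 nodes {daisy, iris, reed, rye, fig}, right has 6 {fern, cedar, teak, lime, moss, poppy}.
    Root daisy: left subtree has 0 nodes { }, right has 4 {iris, reed, rye, fig}.
      Root rye: left subtree has 2 nodes {iris, reed}, right has 1 {fig}.
        Root reed: left subtree has 1 node {iris}, right has 0 { }.
    Root poppy: left subtree has 5 nodes {fern, cedar, teak, lime, moss}, right has 0 { }.
      Root moss: left subtree has 4 nodes {fern, cedar, teak, lime}, right has 0 { }.
        Root fern: left subtree has 0 nodes { }, right has 3 {cedar, teak, lime}.
          Root teak: left subtree has 1 node {cedar}, right has 1 {lime}.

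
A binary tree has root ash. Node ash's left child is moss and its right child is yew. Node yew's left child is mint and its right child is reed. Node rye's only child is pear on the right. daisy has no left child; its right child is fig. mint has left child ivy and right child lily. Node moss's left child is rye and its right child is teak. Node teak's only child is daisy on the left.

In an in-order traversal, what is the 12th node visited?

reed

In-order visits the left subtree, then the node, then the right subtree.
At ash: go left to moss.
  At moss: go left to rye.
    At rye: no left child.
    Visit rye.
    At rye: go right to pear.
      pear is a leaf — visit pear.
  Visit moss.
  At moss: go right to teak.
    At teak: go left to daisy.
      At daisy: no left child.
      Visit daisy.
      At daisy: go right to fig.
        fig is a leaf — visit fig.
    Visit teak.
    At teak: no right child.
Visit ash.
At ash: go right to yew.
  At yew: go left to mint.
    At mint: go left to ivy.
      ivy is a leaf — visit ivy.
    Visit mint.
    At mint: go right to lily.
      lily is a leaf — visit lily.
  Visit yew.
  At yew: go right to reed.
    reed is a leaf — visit reed.
Full in-order sequence: rye, pear, moss, daisy, fig, teak, ash, ivy, mint, lily, yew, reed.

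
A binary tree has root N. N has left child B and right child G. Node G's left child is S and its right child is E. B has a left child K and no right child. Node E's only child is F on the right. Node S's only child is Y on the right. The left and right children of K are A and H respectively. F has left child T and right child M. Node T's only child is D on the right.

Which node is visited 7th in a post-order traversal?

D

Post-order visits the left subtree, then the right subtree, then the node.
At N: go left to B.
  At B: go left to K.
    At K: go left to A.
      A is a leaf — visit A.
    At K: go right to H.
      H is a leaf — visit H.
    Visit K.
  At B: no right child.
  Visit B.
At N: go right to G.
  At G: go left to S.
    At S: no left child.
    At S: go right to Y.
      Y is a leaf — visit Y.
    Visit S.
  At G: go right to E.
    At E: no left child.
    At E: go right to F.
      At F: go left to T.
        At T: no left child.
        At T: go right to D.
          D is a leaf — visit D.
        Visit T.
      At F: go right to M.
        M is a leaf — visit M.
      Visit F.
    Visit E.
  Visit G.
Visit N.
Full post-order sequence: A, H, K, B, Y, S, D, T, M, F, E, G, N.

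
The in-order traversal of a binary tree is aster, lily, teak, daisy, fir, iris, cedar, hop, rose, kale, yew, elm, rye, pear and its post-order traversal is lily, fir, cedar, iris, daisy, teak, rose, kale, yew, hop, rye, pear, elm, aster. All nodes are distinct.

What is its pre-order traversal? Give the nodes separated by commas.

The last element of post-order is the root; it splits in-order into left and right subtrees.
Root aster: left subtree has 0 nodes { }, right has 13 {lily, teak, daisy, fir, iris, cedar, hop, rose, kale, yew, elm, rye, pear}.
  Root elm: left subtree has 10 nodes {lily, teak, daisy, fir, iris, cedar, hop, rose, kale, yew}, right has 2 {rye, pear}.
    Root hop: left subtree has 6 nodes {lily, teak, daisy, fir, iris, cedar}, right has 3 {rose, kale, yew}.
      Root teak: left subtree has 1 node {lily}, right has 4 {daisy, fir, iris, cedar}.
        Root daisy: left subtree has 0 nodes { }, right has 3 {fir, iris, cedar}.
          Root iris: left subtree has 1 node {fir}, right has 1 {cedar}.
      Root yew: left subtree has 2 nodes {rose, kale}, right has 0 { }.
        Root kale: left subtree has 1 node {rose}, right has 0 { }.
    Root pear: left subtree has 1 node {rye}, right has 0 { }.

aster, elm, hop, teak, lily, daisy, iris, fir, cedar, yew, kale, rose, pear, rye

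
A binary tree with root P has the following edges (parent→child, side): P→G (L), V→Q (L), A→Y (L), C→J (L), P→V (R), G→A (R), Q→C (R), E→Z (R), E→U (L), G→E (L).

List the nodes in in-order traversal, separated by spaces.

In-order visits the left subtree, then the node, then the right subtree.
At P: go left to G.
  At G: go left to E.
    At E: go left to U.
      U is a leaf — visit U.
    Visit E.
    At E: go right to Z.
      Z is a leaf — visit Z.
  Visit G.
  At G: go right to A.
    At A: go left to Y.
      Y is a leaf — visit Y.
    Visit A.
    At A: no right child.
Visit P.
At P: go right to V.
  At V: go left to Q.
    At Q: no left child.
    Visit Q.
    At Q: go right to C.
      At C: go left to J.
        J is a leaf — visit J.
      Visit C.
      At C: no right child.
  Visit V.
  At V: no right child.

U E Z G Y A P Q J C V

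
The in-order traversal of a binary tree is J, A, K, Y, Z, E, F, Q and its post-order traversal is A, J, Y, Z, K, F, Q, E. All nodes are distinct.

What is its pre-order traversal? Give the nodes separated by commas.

E, K, J, A, Z, Y, Q, F

The last element of post-order is the root; it splits in-order into left and right subtrees.
Root E: left subtree has 5 nodes {J, A, K, Y, Z}, right has 2 {F, Q}.
  Root K: left subtree has 2 nodes {J, A}, right has 2 {Y, Z}.
    Root J: left subtree has 0 nodes { }, right has 1 {A}.
    Root Z: left subtree has 1 node {Y}, right has 0 { }.
  Root Q: left subtree has 1 node {F}, right has 0 { }.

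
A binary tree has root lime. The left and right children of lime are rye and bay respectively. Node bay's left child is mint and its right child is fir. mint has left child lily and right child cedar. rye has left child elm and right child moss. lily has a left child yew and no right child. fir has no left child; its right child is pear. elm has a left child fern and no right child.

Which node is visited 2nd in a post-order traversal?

elm

Post-order visits the left subtree, then the right subtree, then the node.
At lime: go left to rye.
  At rye: go left to elm.
    At elm: go left to fern.
      fern is a leaf — visit fern.
    At elm: no right child.
    Visit elm.
  At rye: go right to moss.
    moss is a leaf — visit moss.
  Visit rye.
At lime: go right to bay.
  At bay: go left to mint.
    At mint: go left to lily.
      At lily: go left to yew.
        yew is a leaf — visit yew.
      At lily: no right child.
      Visit lily.
    At mint: go right to cedar.
      cedar is a leaf — visit cedar.
    Visit mint.
  At bay: go right to fir.
    At fir: no left child.
    At fir: go right to pear.
      pear is a leaf — visit pear.
    Visit fir.
  Visit bay.
Visit lime.
Full post-order sequence: fern, elm, moss, rye, yew, lily, cedar, mint, pear, fir, bay, lime.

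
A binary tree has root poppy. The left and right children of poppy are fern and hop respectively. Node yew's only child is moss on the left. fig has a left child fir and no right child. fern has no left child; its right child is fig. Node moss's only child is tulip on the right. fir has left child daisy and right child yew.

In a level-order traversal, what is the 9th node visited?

tulip

Level-order visits nodes level by level from the root, left to right within each level.
Level 0: poppy
Level 1: fern, hop
Level 2: fig
Level 3: fir
Level 4: daisy, yew
Level 5: moss
Level 6: tulip
Full level-order sequence: poppy, fern, hop, fig, fir, daisy, yew, moss, tulip.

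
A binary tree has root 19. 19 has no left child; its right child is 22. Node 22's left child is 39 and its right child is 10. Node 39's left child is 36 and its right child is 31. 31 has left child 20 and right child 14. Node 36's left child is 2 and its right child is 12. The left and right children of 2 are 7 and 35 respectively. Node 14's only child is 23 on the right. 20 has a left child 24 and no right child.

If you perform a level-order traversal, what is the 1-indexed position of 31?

Level-order visits nodes level by level from the root, left to right within each level.
Level 0: 19
Level 1: 22
Level 2: 39, 10
Level 3: 36, 31
Level 4: 2, 12, 20, 14
Level 5: 7, 35, 24, 23
Full level-order sequence: 19, 22, 39, 10, 36, 31, 2, 12, 20, 14, 7, 35, 24, 23.

6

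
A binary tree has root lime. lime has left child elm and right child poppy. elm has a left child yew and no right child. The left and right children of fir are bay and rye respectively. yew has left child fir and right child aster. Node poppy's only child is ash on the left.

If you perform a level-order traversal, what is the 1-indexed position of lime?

Level-order visits nodes level by level from the root, left to right within each level.
Level 0: lime
Level 1: elm, poppy
Level 2: yew, ash
Level 3: fir, aster
Level 4: bay, rye
Full level-order sequence: lime, elm, poppy, yew, ash, fir, aster, bay, rye.

1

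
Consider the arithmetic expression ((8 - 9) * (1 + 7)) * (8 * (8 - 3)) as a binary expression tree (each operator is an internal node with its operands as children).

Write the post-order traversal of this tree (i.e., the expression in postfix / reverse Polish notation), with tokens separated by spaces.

Post-order on an expression tree gives postfix notation: for each operator, emit left operand, right operand, then the operator.

8 9 - 1 7 + * 8 8 3 - * *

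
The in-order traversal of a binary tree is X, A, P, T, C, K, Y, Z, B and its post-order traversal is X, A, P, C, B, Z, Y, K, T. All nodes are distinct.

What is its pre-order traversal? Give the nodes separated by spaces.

T P A X K C Y Z B

The last element of post-order is the root; it splits in-order into left and right subtrees.
Root T: left subtree has 3 nodes {X, A, P}, right has 5 {C, K, Y, Z, B}.
  Root P: left subtree has 2 nodes {X, A}, right has 0 { }.
    Root A: left subtree has 1 node {X}, right has 0 { }.
  Root K: left subtree has 1 node {C}, right has 3 {Y, Z, B}.
    Root Y: left subtree has 0 nodes { }, right has 2 {Z, B}.
      Root Z: left subtree has 0 nodes { }, right has 1 {B}.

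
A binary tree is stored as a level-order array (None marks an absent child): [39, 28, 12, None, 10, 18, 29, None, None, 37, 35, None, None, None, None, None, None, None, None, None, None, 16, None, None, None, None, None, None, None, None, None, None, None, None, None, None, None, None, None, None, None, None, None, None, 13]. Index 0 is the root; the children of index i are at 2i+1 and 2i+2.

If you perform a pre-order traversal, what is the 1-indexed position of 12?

8

Pre-order visits the node, then its left subtree, then its right subtree.
Visit 39.
At 39: go left to 28.
  Visit 28.
  At 28: no left child.
  At 28: go right to 10.
    Visit 10.
    At 10: go left to 37.
      37 is a leaf — visit 37.
    At 10: go right to 35.
      Visit 35.
      At 35: go left to 16.
        Visit 16.
        At 16: no left child.
        At 16: go right to 13.
          13 is a leaf — visit 13.
      At 35: no right child.
At 39: go right to 12.
  Visit 12.
  At 12: go left to 18.
    18 is a leaf — visit 18.
  At 12: go right to 29.
    29 is a leaf — visit 29.
Full pre-order sequence: 39, 28, 10, 37, 35, 16, 13, 12, 18, 29.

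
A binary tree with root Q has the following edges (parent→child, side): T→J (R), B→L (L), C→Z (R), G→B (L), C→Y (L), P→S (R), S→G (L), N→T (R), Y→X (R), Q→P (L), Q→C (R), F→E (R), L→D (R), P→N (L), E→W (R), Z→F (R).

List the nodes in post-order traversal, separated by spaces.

Post-order visits the left subtree, then the right subtree, then the node.
At Q: go left to P.
  At P: go left to N.
    At N: no left child.
    At N: go right to T.
      At T: no left child.
      At T: go right to J.
        J is a leaf — visit J.
      Visit T.
    Visit N.
  At P: go right to S.
    At S: go left to G.
      At G: go left to B.
        At B: go left to L.
          At L: no left child.
          At L: go right to D.
            D is a leaf — visit D.
          Visit L.
        At B: no right child.
        Visit B.
      At G: no right child.
      Visit G.
    At S: no right child.
    Visit S.
  Visit P.
At Q: go right to C.
  At C: go left to Y.
    At Y: no left child.
    At Y: go right to X.
      X is a leaf — visit X.
    Visit Y.
  At C: go right to Z.
    At Z: no left child.
    At Z: go right to F.
      At F: no left child.
      At F: go right to E.
        At E: no left child.
        At E: go right to W.
          W is a leaf — visit W.
        Visit E.
      Visit F.
    Visit Z.
  Visit C.
Visit Q.

J T N D L B G S P X Y W E F Z C Q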